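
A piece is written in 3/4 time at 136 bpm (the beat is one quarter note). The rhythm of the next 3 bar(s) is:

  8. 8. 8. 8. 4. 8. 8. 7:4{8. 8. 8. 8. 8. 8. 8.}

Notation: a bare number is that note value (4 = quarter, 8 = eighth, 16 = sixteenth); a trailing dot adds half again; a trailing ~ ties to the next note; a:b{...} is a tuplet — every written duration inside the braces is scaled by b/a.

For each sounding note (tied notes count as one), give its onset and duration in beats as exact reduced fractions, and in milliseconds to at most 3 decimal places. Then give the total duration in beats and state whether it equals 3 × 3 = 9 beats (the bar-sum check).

1) 0.0ms=0b +330.882ms=3/4b
2) 330.882ms=3/4b +330.882ms=3/4b
3) 661.765ms=3/2b +330.882ms=3/4b
4) 992.647ms=9/4b +330.882ms=3/4b
5) 1323.529ms=3b +661.765ms=3/2b
6) 1985.294ms=9/2b +330.882ms=3/4b
7) 2316.176ms=21/4b +330.882ms=3/4b
8) 2647.059ms=6b +189.076ms=3/7b
9) 2836.134ms=45/7b +189.076ms=3/7b
10) 3025.21ms=48/7b +189.076ms=3/7b
11) 3214.286ms=51/7b +189.076ms=3/7b
12) 3403.361ms=54/7b +189.076ms=3/7b
13) 3592.437ms=57/7b +189.076ms=3/7b
14) 3781.513ms=60/7b +189.076ms=3/7b
Σ=9b of 9 (136bpm 3/4) — PASS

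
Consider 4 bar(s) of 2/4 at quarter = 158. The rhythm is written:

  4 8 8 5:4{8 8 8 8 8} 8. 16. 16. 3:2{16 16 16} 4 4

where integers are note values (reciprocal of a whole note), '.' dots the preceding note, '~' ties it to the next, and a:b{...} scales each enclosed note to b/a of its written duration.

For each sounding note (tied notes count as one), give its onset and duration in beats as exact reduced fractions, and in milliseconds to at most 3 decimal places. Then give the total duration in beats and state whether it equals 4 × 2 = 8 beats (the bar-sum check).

1) 0.0ms=0b +379.747ms=1b
2) 379.747ms=1b +189.873ms=1/2b
3) 569.62ms=3/2b +189.873ms=1/2b
4) 759.494ms=2b +151.899ms=2/5b
5) 911.392ms=12/5b +151.899ms=2/5b
6) 1063.291ms=14/5b +151.899ms=2/5b
7) 1215.19ms=16/5b +151.899ms=2/5b
8) 1367.089ms=18/5b +151.899ms=2/5b
9) 1518.987ms=4b +284.81ms=3/4b
10) 1803.797ms=19/4b +142.405ms=3/8b
11) 1946.203ms=41/8b +142.405ms=3/8b
12) 2088.608ms=11/2b +63.291ms=1/6b
13) 2151.899ms=17/3b +63.291ms=1/6b
14) 2215.19ms=35/6b +63.291ms=1/6b
15) 2278.481ms=6b +379.747ms=1b
16) 2658.228ms=7b +379.747ms=1b
Σ=8b of 8 (158bpm 2/4) — PASS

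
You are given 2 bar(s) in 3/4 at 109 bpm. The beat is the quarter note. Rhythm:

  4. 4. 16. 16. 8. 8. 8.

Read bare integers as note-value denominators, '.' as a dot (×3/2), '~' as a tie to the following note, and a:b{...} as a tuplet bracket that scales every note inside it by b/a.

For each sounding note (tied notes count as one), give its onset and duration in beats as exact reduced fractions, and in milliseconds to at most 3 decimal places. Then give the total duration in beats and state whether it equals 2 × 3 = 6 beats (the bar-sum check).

1) 0.0ms=0b +825.688ms=3/2b
2) 825.688ms=3/2b +825.688ms=3/2b
3) 1651.376ms=3b +206.422ms=3/8b
4) 1857.798ms=27/8b +206.422ms=3/8b
5) 2064.22ms=15/4b +412.844ms=3/4b
6) 2477.064ms=9/2b +412.844ms=3/4b
7) 2889.908ms=21/4b +412.844ms=3/4b
Σ=6b of 6 (109bpm 3/4) — PASS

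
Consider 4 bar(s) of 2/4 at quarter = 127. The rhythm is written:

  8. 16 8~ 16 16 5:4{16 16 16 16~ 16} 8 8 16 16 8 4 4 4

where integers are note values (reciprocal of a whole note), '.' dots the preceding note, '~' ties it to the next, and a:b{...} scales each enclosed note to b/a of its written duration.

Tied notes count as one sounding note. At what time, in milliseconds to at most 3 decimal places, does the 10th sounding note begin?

note 10 onset = 7/2b = 1653.543ms

1. 0.0ms @ 0 + 354.331ms (3/4)
2. 354.331ms @ 3/4 + 118.11ms (1/4)
3. 472.441ms @ 1 + 354.331ms (3/4)
4. 826.772ms @ 7/4 + 118.11ms (1/4)
5. 944.882ms @ 2 + 94.488ms (1/5)
6. 1039.37ms @ 11/5 + 94.488ms (1/5)
7. 1133.858ms @ 12/5 + 94.488ms (1/5)
8. 1228.346ms @ 13/5 + 188.976ms (2/5)
9. 1417.323ms @ 3 + 236.22ms (1/2)
10. 1653.543ms @ 7/2 + 236.22ms (1/2)
11. 1889.764ms @ 4 + 118.11ms (1/4)
12. 2007.874ms @ 17/4 + 118.11ms (1/4)
13. 2125.984ms @ 9/2 + 236.22ms (1/2)
14. 2362.205ms @ 5 + 472.441ms (1)
15. 2834.646ms @ 6 + 472.441ms (1)
16. 3307.087ms @ 7 + 472.441ms (1)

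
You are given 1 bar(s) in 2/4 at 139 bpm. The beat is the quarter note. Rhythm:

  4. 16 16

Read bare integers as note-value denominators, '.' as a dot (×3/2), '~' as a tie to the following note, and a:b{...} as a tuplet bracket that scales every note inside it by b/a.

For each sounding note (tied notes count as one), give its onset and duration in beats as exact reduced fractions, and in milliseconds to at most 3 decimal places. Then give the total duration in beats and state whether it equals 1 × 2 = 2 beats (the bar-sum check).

1) 0.0ms=0b +647.482ms=3/2b
2) 647.482ms=3/2b +107.914ms=1/4b
3) 755.396ms=7/4b +107.914ms=1/4b
Σ=2b of 2 (139bpm 2/4) — PASS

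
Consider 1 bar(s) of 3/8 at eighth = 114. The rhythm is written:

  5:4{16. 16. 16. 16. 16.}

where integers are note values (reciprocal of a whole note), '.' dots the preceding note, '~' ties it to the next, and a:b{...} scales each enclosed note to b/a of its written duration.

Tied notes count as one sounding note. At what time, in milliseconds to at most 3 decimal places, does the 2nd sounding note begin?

1. 0.0ms @ 0 + 315.789ms (3/5)
2. 315.789ms @ 3/5 + 315.789ms (3/5)
3. 631.579ms @ 6/5 + 315.789ms (3/5)
4. 947.368ms @ 9/5 + 315.789ms (3/5)
5. 1263.158ms @ 12/5 + 315.789ms (3/5)

note 2 onset = 3/5b = 315.789ms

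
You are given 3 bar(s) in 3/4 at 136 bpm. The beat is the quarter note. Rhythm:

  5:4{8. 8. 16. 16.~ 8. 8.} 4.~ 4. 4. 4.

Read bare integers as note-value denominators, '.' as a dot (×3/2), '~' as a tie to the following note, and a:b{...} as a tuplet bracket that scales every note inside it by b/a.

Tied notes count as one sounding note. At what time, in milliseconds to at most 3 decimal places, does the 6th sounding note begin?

note 6 onset = 3b = 1323.529ms

1. 0.0ms @ 0 + 264.706ms (3/5)
2. 264.706ms @ 3/5 + 264.706ms (3/5)
3. 529.412ms @ 6/5 + 132.353ms (3/10)
4. 661.765ms @ 3/2 + 397.059ms (9/10)
5. 1058.824ms @ 12/5 + 264.706ms (3/5)
6. 1323.529ms @ 3 + 1323.529ms (3)
7. 2647.059ms @ 6 + 661.765ms (3/2)
8. 3308.824ms @ 15/2 + 661.765ms (3/2)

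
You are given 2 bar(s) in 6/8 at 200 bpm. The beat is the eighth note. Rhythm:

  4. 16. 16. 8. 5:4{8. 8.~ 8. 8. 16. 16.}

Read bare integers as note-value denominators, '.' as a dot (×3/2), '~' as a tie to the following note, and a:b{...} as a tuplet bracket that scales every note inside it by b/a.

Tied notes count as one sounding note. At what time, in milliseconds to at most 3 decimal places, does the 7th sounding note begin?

1. 0.0ms @ 0 + 900.0ms (3)
2. 900.0ms @ 3 + 225.0ms (3/4)
3. 1125.0ms @ 15/4 + 225.0ms (3/4)
4. 1350.0ms @ 9/2 + 450.0ms (3/2)
5. 1800.0ms @ 6 + 360.0ms (6/5)
6. 2160.0ms @ 36/5 + 720.0ms (12/5)
7. 2880.0ms @ 48/5 + 360.0ms (6/5)
8. 3240.0ms @ 54/5 + 180.0ms (3/5)
9. 3420.0ms @ 57/5 + 180.0ms (3/5)

note 7 onset = 48/5b = 2880.0ms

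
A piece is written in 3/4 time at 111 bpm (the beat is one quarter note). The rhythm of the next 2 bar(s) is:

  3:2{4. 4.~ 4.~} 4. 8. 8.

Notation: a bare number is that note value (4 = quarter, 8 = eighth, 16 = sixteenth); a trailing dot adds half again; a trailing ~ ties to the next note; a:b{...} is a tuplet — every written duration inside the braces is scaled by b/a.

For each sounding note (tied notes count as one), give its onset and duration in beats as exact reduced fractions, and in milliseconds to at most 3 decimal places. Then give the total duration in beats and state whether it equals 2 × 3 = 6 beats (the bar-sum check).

1) 0.0ms=0b +540.541ms=1b
2) 540.541ms=1b +1891.892ms=7/2b
3) 2432.432ms=9/2b +405.405ms=3/4b
4) 2837.838ms=21/4b +405.405ms=3/4b
Σ=6b of 6 (111bpm 3/4) — PASS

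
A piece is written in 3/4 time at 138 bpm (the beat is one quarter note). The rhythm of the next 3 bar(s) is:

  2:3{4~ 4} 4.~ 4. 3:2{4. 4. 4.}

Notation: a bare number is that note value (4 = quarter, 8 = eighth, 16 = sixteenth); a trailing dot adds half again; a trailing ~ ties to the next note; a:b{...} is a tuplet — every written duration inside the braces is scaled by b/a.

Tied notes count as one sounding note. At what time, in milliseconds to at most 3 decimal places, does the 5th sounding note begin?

note 5 onset = 8b = 3478.261ms

1. 0.0ms @ 0 + 1304.348ms (3)
2. 1304.348ms @ 3 + 1304.348ms (3)
3. 2608.696ms @ 6 + 434.783ms (1)
4. 3043.478ms @ 7 + 434.783ms (1)
5. 3478.261ms @ 8 + 434.783ms (1)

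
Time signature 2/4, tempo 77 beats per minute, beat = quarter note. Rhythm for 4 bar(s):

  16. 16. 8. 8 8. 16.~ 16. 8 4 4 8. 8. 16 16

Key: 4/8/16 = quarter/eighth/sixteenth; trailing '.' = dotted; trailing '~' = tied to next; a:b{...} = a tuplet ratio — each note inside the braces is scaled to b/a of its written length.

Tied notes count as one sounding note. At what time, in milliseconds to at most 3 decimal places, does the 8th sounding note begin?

note 8 onset = 4b = 3116.883ms

1. 0.0ms @ 0 + 292.208ms (3/8)
2. 292.208ms @ 3/8 + 292.208ms (3/8)
3. 584.416ms @ 3/4 + 584.416ms (3/4)
4. 1168.831ms @ 3/2 + 389.61ms (1/2)
5. 1558.442ms @ 2 + 584.416ms (3/4)
6. 2142.857ms @ 11/4 + 584.416ms (3/4)
7. 2727.273ms @ 7/2 + 389.61ms (1/2)
8. 3116.883ms @ 4 + 779.221ms (1)
9. 3896.104ms @ 5 + 779.221ms (1)
10. 4675.325ms @ 6 + 584.416ms (3/4)
11. 5259.74ms @ 27/4 + 584.416ms (3/4)
12. 5844.156ms @ 15/2 + 194.805ms (1/4)
13. 6038.961ms @ 31/4 + 194.805ms (1/4)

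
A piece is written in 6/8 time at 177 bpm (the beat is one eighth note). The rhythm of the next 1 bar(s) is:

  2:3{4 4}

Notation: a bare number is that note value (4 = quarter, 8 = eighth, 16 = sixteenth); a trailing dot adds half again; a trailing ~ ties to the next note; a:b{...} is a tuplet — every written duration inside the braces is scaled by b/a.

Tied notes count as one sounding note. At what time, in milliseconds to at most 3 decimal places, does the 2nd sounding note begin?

note 2 onset = 3b = 1016.949ms

1. 0.0ms @ 0 + 1016.949ms (3)
2. 1016.949ms @ 3 + 1016.949ms (3)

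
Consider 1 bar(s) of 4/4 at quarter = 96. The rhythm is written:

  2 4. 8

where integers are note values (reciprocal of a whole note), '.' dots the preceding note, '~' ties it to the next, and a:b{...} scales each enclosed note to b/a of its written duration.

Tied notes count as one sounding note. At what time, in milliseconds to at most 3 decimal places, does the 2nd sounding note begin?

1. 0.0ms @ 0 + 1250.0ms (2)
2. 1250.0ms @ 2 + 937.5ms (3/2)
3. 2187.5ms @ 7/2 + 312.5ms (1/2)

note 2 onset = 2b = 1250.0ms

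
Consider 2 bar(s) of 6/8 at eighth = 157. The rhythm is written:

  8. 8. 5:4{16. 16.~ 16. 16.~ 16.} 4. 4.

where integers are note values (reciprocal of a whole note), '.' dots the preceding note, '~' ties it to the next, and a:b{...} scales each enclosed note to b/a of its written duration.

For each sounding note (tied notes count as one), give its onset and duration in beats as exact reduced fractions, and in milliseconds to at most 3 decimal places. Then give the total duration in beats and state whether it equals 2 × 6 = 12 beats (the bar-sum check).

1) 0.0ms=0b +573.248ms=3/2b
2) 573.248ms=3/2b +573.248ms=3/2b
3) 1146.497ms=3b +229.299ms=3/5b
4) 1375.796ms=18/5b +458.599ms=6/5b
5) 1834.395ms=24/5b +458.599ms=6/5b
6) 2292.994ms=6b +1146.497ms=3b
7) 3439.49ms=9b +1146.497ms=3b
Σ=12b of 12 (157bpm 6/8) — PASS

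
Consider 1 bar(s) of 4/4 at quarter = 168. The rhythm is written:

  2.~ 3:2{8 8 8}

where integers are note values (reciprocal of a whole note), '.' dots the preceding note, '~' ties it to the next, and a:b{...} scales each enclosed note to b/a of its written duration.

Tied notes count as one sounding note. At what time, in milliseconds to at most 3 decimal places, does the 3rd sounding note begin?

1. 0.0ms @ 0 + 1190.476ms (10/3)
2. 1190.476ms @ 10/3 + 119.048ms (1/3)
3. 1309.524ms @ 11/3 + 119.048ms (1/3)

note 3 onset = 11/3b = 1309.524ms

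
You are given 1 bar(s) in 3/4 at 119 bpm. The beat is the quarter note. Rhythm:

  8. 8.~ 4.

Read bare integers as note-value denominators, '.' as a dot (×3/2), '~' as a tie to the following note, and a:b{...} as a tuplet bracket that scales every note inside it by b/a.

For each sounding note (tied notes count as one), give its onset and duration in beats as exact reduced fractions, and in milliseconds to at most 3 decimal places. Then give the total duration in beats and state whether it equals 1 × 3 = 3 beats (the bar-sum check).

1) 0.0ms=0b +378.151ms=3/4b
2) 378.151ms=3/4b +1134.454ms=9/4b
Σ=3b of 3 (119bpm 3/4) — PASS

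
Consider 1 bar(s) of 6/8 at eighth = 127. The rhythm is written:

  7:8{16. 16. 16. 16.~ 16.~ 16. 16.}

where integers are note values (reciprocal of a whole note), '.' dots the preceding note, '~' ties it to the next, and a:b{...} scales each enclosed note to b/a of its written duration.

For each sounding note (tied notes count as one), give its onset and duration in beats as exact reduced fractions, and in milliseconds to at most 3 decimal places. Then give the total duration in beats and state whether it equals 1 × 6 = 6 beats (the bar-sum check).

1) 0.0ms=0b +404.949ms=6/7b
2) 404.949ms=6/7b +404.949ms=6/7b
3) 809.899ms=12/7b +404.949ms=6/7b
4) 1214.848ms=18/7b +1214.848ms=18/7b
5) 2429.696ms=36/7b +404.949ms=6/7b
Σ=6b of 6 (127bpm 6/8) — PASS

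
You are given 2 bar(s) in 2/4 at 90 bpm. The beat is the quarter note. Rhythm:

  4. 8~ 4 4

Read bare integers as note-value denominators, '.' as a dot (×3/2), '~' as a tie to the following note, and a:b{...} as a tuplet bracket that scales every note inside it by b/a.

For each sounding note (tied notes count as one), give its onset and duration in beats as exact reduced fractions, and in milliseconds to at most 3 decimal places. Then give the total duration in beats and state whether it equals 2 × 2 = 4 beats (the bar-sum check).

1) 0.0ms=0b +1000.0ms=3/2b
2) 1000.0ms=3/2b +1000.0ms=3/2b
3) 2000.0ms=3b +666.667ms=1b
Σ=4b of 4 (90bpm 2/4) — PASS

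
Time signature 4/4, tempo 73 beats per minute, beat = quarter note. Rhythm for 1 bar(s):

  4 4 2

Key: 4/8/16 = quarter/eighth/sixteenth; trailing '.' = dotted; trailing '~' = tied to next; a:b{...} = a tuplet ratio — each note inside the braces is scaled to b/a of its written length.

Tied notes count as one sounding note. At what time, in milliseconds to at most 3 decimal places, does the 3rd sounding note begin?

1. 0.0ms @ 0 + 821.918ms (1)
2. 821.918ms @ 1 + 821.918ms (1)
3. 1643.836ms @ 2 + 1643.836ms (2)

note 3 onset = 2b = 1643.836ms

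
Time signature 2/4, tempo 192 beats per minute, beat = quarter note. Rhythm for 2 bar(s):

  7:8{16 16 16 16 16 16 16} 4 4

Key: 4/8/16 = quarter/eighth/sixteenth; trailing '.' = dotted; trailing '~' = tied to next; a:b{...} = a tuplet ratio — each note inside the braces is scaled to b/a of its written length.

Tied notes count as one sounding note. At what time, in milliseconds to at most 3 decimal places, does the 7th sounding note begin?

note 7 onset = 12/7b = 535.714ms

1. 0.0ms @ 0 + 89.286ms (2/7)
2. 89.286ms @ 2/7 + 89.286ms (2/7)
3. 178.571ms @ 4/7 + 89.286ms (2/7)
4. 267.857ms @ 6/7 + 89.286ms (2/7)
5. 357.143ms @ 8/7 + 89.286ms (2/7)
6. 446.429ms @ 10/7 + 89.286ms (2/7)
7. 535.714ms @ 12/7 + 89.286ms (2/7)
8. 625.0ms @ 2 + 312.5ms (1)
9. 937.5ms @ 3 + 312.5ms (1)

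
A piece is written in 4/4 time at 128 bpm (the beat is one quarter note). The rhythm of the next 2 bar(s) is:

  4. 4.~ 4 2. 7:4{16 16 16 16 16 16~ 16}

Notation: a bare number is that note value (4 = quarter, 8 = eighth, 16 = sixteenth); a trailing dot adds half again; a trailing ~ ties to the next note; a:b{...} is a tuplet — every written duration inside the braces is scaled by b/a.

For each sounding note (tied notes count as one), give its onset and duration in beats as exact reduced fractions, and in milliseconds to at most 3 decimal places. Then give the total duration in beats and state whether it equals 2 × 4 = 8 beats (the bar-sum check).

1) 0.0ms=0b +703.125ms=3/2b
2) 703.125ms=3/2b +1171.875ms=5/2b
3) 1875.0ms=4b +1406.25ms=3b
4) 3281.25ms=7b +66.964ms=1/7b
5) 3348.214ms=50/7b +66.964ms=1/7b
6) 3415.179ms=51/7b +66.964ms=1/7b
7) 3482.143ms=52/7b +66.964ms=1/7b
8) 3549.107ms=53/7b +66.964ms=1/7b
9) 3616.071ms=54/7b +133.929ms=2/7b
Σ=8b of 8 (128bpm 4/4) — PASS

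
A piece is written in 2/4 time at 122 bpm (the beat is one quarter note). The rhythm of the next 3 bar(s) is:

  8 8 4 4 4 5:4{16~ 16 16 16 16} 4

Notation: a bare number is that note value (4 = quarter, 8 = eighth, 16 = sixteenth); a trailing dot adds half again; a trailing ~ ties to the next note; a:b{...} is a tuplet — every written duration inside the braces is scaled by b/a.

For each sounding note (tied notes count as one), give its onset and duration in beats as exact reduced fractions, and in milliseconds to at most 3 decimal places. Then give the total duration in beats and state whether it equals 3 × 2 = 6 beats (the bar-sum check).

1) 0.0ms=0b +245.902ms=1/2b
2) 245.902ms=1/2b +245.902ms=1/2b
3) 491.803ms=1b +491.803ms=1b
4) 983.607ms=2b +491.803ms=1b
5) 1475.41ms=3b +491.803ms=1b
6) 1967.213ms=4b +196.721ms=2/5b
7) 2163.934ms=22/5b +98.361ms=1/5b
8) 2262.295ms=23/5b +98.361ms=1/5b
9) 2360.656ms=24/5b +98.361ms=1/5b
10) 2459.016ms=5b +491.803ms=1b
Σ=6b of 6 (122bpm 2/4) — PASS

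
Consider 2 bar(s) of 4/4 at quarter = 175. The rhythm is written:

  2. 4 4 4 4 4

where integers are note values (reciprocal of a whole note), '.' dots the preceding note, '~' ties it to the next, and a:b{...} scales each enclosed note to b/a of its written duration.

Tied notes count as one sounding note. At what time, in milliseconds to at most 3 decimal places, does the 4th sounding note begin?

note 4 onset = 5b = 1714.286ms

1. 0.0ms @ 0 + 1028.571ms (3)
2. 1028.571ms @ 3 + 342.857ms (1)
3. 1371.429ms @ 4 + 342.857ms (1)
4. 1714.286ms @ 5 + 342.857ms (1)
5. 2057.143ms @ 6 + 342.857ms (1)
6. 2400.0ms @ 7 + 342.857ms (1)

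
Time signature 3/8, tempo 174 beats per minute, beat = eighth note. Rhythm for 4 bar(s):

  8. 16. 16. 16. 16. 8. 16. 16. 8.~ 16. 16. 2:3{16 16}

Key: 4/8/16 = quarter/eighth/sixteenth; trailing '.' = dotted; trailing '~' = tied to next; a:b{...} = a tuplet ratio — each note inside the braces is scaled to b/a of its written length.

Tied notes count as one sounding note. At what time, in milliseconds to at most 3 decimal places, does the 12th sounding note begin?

1. 0.0ms @ 0 + 517.241ms (3/2)
2. 517.241ms @ 3/2 + 258.621ms (3/4)
3. 775.862ms @ 9/4 + 258.621ms (3/4)
4. 1034.483ms @ 3 + 258.621ms (3/4)
5. 1293.103ms @ 15/4 + 258.621ms (3/4)
6. 1551.724ms @ 9/2 + 517.241ms (3/2)
7. 2068.966ms @ 6 + 258.621ms (3/4)
8. 2327.586ms @ 27/4 + 258.621ms (3/4)
9. 2586.207ms @ 15/2 + 775.862ms (9/4)
10. 3362.069ms @ 39/4 + 258.621ms (3/4)
11. 3620.69ms @ 21/2 + 258.621ms (3/4)
12. 3879.31ms @ 45/4 + 258.621ms (3/4)

note 12 onset = 45/4b = 3879.31ms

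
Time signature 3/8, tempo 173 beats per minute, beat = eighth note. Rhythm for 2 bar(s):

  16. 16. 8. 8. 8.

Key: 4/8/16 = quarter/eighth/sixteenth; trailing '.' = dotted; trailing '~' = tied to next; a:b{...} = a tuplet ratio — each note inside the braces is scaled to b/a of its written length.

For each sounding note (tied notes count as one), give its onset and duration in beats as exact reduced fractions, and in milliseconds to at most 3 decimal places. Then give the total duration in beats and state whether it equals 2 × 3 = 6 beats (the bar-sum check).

1) 0.0ms=0b +260.116ms=3/4b
2) 260.116ms=3/4b +260.116ms=3/4b
3) 520.231ms=3/2b +520.231ms=3/2b
4) 1040.462ms=3b +520.231ms=3/2b
5) 1560.694ms=9/2b +520.231ms=3/2b
Σ=6b of 6 (173bpm 3/8) — PASS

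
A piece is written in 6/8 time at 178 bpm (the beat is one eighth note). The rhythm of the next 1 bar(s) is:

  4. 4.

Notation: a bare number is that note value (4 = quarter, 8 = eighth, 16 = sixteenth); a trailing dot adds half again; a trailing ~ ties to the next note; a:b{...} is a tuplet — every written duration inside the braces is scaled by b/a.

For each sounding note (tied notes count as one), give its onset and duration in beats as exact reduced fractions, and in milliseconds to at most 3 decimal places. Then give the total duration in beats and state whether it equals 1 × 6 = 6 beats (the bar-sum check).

1) 0.0ms=0b +1011.236ms=3b
2) 1011.236ms=3b +1011.236ms=3b
Σ=6b of 6 (178bpm 6/8) — PASS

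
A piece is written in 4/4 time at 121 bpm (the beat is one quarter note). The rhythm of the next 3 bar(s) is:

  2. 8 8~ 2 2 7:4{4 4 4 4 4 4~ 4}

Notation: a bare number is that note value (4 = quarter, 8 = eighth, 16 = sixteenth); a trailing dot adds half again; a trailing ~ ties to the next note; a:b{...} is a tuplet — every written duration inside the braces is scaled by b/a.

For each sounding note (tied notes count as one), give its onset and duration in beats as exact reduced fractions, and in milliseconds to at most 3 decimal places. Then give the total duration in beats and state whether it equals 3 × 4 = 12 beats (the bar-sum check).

1) 0.0ms=0b +1487.603ms=3b
2) 1487.603ms=3b +247.934ms=1/2b
3) 1735.537ms=7/2b +1239.669ms=5/2b
4) 2975.207ms=6b +991.736ms=2b
5) 3966.942ms=8b +283.353ms=4/7b
6) 4250.295ms=60/7b +283.353ms=4/7b
7) 4533.648ms=64/7b +283.353ms=4/7b
8) 4817.001ms=68/7b +283.353ms=4/7b
9) 5100.354ms=72/7b +283.353ms=4/7b
10) 5383.707ms=76/7b +566.706ms=8/7b
Σ=12b of 12 (121bpm 4/4) — PASS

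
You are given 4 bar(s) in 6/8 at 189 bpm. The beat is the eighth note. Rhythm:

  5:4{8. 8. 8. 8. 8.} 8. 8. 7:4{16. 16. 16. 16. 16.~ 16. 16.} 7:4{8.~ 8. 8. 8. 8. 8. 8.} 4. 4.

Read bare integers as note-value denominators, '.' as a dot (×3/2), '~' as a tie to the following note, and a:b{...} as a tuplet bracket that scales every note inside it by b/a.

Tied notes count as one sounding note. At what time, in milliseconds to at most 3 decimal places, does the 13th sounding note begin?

1. 0.0ms @ 0 + 380.952ms (6/5)
2. 380.952ms @ 6/5 + 380.952ms (6/5)
3. 761.905ms @ 12/5 + 380.952ms (6/5)
4. 1142.857ms @ 18/5 + 380.952ms (6/5)
5. 1523.81ms @ 24/5 + 380.952ms (6/5)
6. 1904.762ms @ 6 + 476.19ms (3/2)
7. 2380.952ms @ 15/2 + 476.19ms (3/2)
8. 2857.143ms @ 9 + 136.054ms (3/7)
9. 2993.197ms @ 66/7 + 136.054ms (3/7)
10. 3129.252ms @ 69/7 + 136.054ms (3/7)
11. 3265.306ms @ 72/7 + 136.054ms (3/7)
12. 3401.361ms @ 75/7 + 272.109ms (6/7)
13. 3673.469ms @ 81/7 + 136.054ms (3/7)
14. 3809.524ms @ 12 + 544.218ms (12/7)
15. 4353.741ms @ 96/7 + 272.109ms (6/7)
16. 4625.85ms @ 102/7 + 272.109ms (6/7)
17. 4897.959ms @ 108/7 + 272.109ms (6/7)
18. 5170.068ms @ 114/7 + 272.109ms (6/7)
19. 5442.177ms @ 120/7 + 272.109ms (6/7)
20. 5714.286ms @ 18 + 952.381ms (3)
21. 6666.667ms @ 21 + 952.381ms (3)

note 13 onset = 81/7b = 3673.469ms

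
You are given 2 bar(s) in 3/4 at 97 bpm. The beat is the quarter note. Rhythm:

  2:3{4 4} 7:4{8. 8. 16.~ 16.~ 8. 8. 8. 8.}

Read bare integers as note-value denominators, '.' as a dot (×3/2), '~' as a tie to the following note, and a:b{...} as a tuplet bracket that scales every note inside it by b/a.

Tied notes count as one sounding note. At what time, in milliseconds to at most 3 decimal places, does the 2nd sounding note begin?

1. 0.0ms @ 0 + 927.835ms (3/2)
2. 927.835ms @ 3/2 + 927.835ms (3/2)
3. 1855.67ms @ 3 + 265.096ms (3/7)
4. 2120.766ms @ 24/7 + 265.096ms (3/7)
5. 2385.862ms @ 27/7 + 530.191ms (6/7)
6. 2916.053ms @ 33/7 + 265.096ms (3/7)
7. 3181.149ms @ 36/7 + 265.096ms (3/7)
8. 3446.244ms @ 39/7 + 265.096ms (3/7)

note 2 onset = 3/2b = 927.835ms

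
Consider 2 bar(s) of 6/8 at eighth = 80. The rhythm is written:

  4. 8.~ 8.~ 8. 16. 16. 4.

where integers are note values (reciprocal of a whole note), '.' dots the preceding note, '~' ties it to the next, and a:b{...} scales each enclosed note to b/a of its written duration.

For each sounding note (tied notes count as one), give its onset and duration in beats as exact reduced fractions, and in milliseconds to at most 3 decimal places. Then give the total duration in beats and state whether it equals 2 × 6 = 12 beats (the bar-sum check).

1) 0.0ms=0b +2250.0ms=3b
2) 2250.0ms=3b +3375.0ms=9/2b
3) 5625.0ms=15/2b +562.5ms=3/4b
4) 6187.5ms=33/4b +562.5ms=3/4b
5) 6750.0ms=9b +2250.0ms=3b
Σ=12b of 12 (80bpm 6/8) — PASS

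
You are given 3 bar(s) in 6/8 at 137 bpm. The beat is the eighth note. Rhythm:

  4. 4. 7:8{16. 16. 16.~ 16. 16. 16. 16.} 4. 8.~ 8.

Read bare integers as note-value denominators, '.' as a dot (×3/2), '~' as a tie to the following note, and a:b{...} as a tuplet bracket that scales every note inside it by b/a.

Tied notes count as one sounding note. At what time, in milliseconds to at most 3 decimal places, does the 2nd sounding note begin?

1. 0.0ms @ 0 + 1313.869ms (3)
2. 1313.869ms @ 3 + 1313.869ms (3)
3. 2627.737ms @ 6 + 375.391ms (6/7)
4. 3003.128ms @ 48/7 + 375.391ms (6/7)
5. 3378.519ms @ 54/7 + 750.782ms (12/7)
6. 4129.301ms @ 66/7 + 375.391ms (6/7)
7. 4504.692ms @ 72/7 + 375.391ms (6/7)
8. 4880.083ms @ 78/7 + 375.391ms (6/7)
9. 5255.474ms @ 12 + 1313.869ms (3)
10. 6569.343ms @ 15 + 1313.869ms (3)

note 2 onset = 3b = 1313.869ms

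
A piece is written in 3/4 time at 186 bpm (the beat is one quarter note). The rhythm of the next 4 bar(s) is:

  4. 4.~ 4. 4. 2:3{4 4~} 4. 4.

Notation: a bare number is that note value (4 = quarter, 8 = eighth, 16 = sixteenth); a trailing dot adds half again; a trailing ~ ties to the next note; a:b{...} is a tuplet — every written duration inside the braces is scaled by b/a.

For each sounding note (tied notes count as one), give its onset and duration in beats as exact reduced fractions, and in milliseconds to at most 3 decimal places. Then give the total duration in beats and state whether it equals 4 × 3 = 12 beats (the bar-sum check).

1) 0.0ms=0b +483.871ms=3/2b
2) 483.871ms=3/2b +967.742ms=3b
3) 1451.613ms=9/2b +483.871ms=3/2b
4) 1935.484ms=6b +483.871ms=3/2b
5) 2419.355ms=15/2b +967.742ms=3b
6) 3387.097ms=21/2b +483.871ms=3/2b
Σ=12b of 12 (186bpm 3/4) — PASS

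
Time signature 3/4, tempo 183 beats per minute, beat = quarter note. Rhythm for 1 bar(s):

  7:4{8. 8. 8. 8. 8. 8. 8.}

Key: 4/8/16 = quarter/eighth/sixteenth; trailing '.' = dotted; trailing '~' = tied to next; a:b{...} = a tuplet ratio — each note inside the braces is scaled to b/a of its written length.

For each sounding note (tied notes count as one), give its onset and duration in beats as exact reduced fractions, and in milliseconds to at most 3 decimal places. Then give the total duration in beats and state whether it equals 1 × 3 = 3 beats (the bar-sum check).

1) 0.0ms=0b +140.515ms=3/7b
2) 140.515ms=3/7b +140.515ms=3/7b
3) 281.03ms=6/7b +140.515ms=3/7b
4) 421.546ms=9/7b +140.515ms=3/7b
5) 562.061ms=12/7b +140.515ms=3/7b
6) 702.576ms=15/7b +140.515ms=3/7b
7) 843.091ms=18/7b +140.515ms=3/7b
Σ=3b of 3 (183bpm 3/4) — PASS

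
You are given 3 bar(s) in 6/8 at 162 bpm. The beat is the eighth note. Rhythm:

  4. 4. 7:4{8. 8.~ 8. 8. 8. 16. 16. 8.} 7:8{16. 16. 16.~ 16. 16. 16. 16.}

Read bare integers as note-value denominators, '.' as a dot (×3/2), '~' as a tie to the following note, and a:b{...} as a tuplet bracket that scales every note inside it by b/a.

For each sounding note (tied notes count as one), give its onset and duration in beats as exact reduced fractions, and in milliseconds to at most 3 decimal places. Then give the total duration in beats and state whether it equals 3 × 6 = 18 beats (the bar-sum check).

1) 0.0ms=0b +1111.111ms=3b
2) 1111.111ms=3b +1111.111ms=3b
3) 2222.222ms=6b +317.46ms=6/7b
4) 2539.683ms=48/7b +634.921ms=12/7b
5) 3174.603ms=60/7b +317.46ms=6/7b
6) 3492.063ms=66/7b +317.46ms=6/7b
7) 3809.524ms=72/7b +158.73ms=3/7b
8) 3968.254ms=75/7b +158.73ms=3/7b
9) 4126.984ms=78/7b +317.46ms=6/7b
10) 4444.444ms=12b +317.46ms=6/7b
11) 4761.905ms=90/7b +317.46ms=6/7b
12) 5079.365ms=96/7b +634.921ms=12/7b
13) 5714.286ms=108/7b +317.46ms=6/7b
14) 6031.746ms=114/7b +317.46ms=6/7b
15) 6349.206ms=120/7b +317.46ms=6/7b
Σ=18b of 18 (162bpm 6/8) — PASS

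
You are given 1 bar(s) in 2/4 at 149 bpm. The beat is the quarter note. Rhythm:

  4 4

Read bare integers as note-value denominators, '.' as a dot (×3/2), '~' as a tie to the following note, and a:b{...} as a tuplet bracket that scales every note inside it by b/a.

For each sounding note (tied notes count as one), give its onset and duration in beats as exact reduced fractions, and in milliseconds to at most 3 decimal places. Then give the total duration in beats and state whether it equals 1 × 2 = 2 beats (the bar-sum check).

1) 0.0ms=0b +402.685ms=1b
2) 402.685ms=1b +402.685ms=1b
Σ=2b of 2 (149bpm 2/4) — PASS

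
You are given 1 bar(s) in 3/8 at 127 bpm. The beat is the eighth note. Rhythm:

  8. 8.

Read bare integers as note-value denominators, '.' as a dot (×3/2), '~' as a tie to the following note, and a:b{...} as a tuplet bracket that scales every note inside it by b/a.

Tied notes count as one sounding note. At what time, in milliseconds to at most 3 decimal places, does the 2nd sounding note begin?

note 2 onset = 3/2b = 708.661ms

1. 0.0ms @ 0 + 708.661ms (3/2)
2. 708.661ms @ 3/2 + 708.661ms (3/2)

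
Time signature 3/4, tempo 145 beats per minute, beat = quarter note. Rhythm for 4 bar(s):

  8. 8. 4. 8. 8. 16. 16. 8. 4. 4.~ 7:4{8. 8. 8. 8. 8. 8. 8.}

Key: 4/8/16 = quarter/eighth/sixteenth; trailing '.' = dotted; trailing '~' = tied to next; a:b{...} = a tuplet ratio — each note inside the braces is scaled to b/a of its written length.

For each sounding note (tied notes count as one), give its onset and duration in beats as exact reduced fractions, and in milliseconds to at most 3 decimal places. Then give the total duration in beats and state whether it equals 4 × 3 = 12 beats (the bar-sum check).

1) 0.0ms=0b +310.345ms=3/4b
2) 310.345ms=3/4b +310.345ms=3/4b
3) 620.69ms=3/2b +620.69ms=3/2b
4) 1241.379ms=3b +310.345ms=3/4b
5) 1551.724ms=15/4b +310.345ms=3/4b
6) 1862.069ms=9/2b +155.172ms=3/8b
7) 2017.241ms=39/8b +155.172ms=3/8b
8) 2172.414ms=21/4b +310.345ms=3/4b
9) 2482.759ms=6b +620.69ms=3/2b
10) 3103.448ms=15/2b +798.03ms=27/14b
11) 3901.478ms=66/7b +177.34ms=3/7b
12) 4078.818ms=69/7b +177.34ms=3/7b
13) 4256.158ms=72/7b +177.34ms=3/7b
14) 4433.498ms=75/7b +177.34ms=3/7b
15) 4610.837ms=78/7b +177.34ms=3/7b
16) 4788.177ms=81/7b +177.34ms=3/7b
Σ=12b of 12 (145bpm 3/4) — PASS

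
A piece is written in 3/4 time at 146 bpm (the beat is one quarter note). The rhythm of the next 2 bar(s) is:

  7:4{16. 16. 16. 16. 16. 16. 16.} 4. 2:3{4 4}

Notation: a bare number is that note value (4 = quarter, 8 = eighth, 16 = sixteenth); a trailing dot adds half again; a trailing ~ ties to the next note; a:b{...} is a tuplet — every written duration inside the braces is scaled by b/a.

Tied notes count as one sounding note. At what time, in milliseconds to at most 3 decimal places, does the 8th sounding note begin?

note 8 onset = 3/2b = 616.438ms

1. 0.0ms @ 0 + 88.063ms (3/14)
2. 88.063ms @ 3/14 + 88.063ms (3/14)
3. 176.125ms @ 3/7 + 88.063ms (3/14)
4. 264.188ms @ 9/14 + 88.063ms (3/14)
5. 352.25ms @ 6/7 + 88.063ms (3/14)
6. 440.313ms @ 15/14 + 88.063ms (3/14)
7. 528.376ms @ 9/7 + 88.063ms (3/14)
8. 616.438ms @ 3/2 + 616.438ms (3/2)
9. 1232.877ms @ 3 + 616.438ms (3/2)
10. 1849.315ms @ 9/2 + 616.438ms (3/2)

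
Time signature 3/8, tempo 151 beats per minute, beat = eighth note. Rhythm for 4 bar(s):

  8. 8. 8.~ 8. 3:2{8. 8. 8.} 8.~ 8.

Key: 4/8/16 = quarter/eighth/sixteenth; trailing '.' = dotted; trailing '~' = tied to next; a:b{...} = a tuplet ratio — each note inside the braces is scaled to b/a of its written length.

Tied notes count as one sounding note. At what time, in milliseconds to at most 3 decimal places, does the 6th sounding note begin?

note 6 onset = 8b = 3178.808ms

1. 0.0ms @ 0 + 596.026ms (3/2)
2. 596.026ms @ 3/2 + 596.026ms (3/2)
3. 1192.053ms @ 3 + 1192.053ms (3)
4. 2384.106ms @ 6 + 397.351ms (1)
5. 2781.457ms @ 7 + 397.351ms (1)
6. 3178.808ms @ 8 + 397.351ms (1)
7. 3576.159ms @ 9 + 1192.053ms (3)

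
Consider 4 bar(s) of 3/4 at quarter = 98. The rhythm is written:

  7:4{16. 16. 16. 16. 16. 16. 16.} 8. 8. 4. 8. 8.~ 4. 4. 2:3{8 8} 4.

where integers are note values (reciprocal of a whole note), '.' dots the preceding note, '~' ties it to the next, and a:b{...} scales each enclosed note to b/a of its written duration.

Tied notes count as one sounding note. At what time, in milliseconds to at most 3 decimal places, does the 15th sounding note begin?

1. 0.0ms @ 0 + 131.195ms (3/14)
2. 131.195ms @ 3/14 + 131.195ms (3/14)
3. 262.391ms @ 3/7 + 131.195ms (3/14)
4. 393.586ms @ 9/14 + 131.195ms (3/14)
5. 524.781ms @ 6/7 + 131.195ms (3/14)
6. 655.977ms @ 15/14 + 131.195ms (3/14)
7. 787.172ms @ 9/7 + 131.195ms (3/14)
8. 918.367ms @ 3/2 + 459.184ms (3/4)
9. 1377.551ms @ 9/4 + 459.184ms (3/4)
10. 1836.735ms @ 3 + 918.367ms (3/2)
11. 2755.102ms @ 9/2 + 459.184ms (3/4)
12. 3214.286ms @ 21/4 + 1377.551ms (9/4)
13. 4591.837ms @ 15/2 + 918.367ms (3/2)
14. 5510.204ms @ 9 + 459.184ms (3/4)
15. 5969.388ms @ 39/4 + 459.184ms (3/4)
16. 6428.571ms @ 21/2 + 918.367ms (3/2)

note 15 onset = 39/4b = 5969.388ms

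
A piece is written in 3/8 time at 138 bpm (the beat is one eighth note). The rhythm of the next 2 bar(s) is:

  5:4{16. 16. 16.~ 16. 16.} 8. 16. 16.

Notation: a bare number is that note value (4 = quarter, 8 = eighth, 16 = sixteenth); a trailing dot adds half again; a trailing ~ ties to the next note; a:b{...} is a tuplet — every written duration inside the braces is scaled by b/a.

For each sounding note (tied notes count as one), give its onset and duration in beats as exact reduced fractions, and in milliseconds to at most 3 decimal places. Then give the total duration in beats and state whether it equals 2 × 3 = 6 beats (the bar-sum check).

1) 0.0ms=0b +260.87ms=3/5b
2) 260.87ms=3/5b +260.87ms=3/5b
3) 521.739ms=6/5b +521.739ms=6/5b
4) 1043.478ms=12/5b +260.87ms=3/5b
5) 1304.348ms=3b +652.174ms=3/2b
6) 1956.522ms=9/2b +326.087ms=3/4b
7) 2282.609ms=21/4b +326.087ms=3/4b
Σ=6b of 6 (138bpm 3/8) — PASS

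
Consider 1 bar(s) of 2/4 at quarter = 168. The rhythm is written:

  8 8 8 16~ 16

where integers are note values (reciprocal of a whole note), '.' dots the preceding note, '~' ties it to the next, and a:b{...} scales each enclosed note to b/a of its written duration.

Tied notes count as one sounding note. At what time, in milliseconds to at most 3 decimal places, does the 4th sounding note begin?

note 4 onset = 3/2b = 535.714ms

1. 0.0ms @ 0 + 178.571ms (1/2)
2. 178.571ms @ 1/2 + 178.571ms (1/2)
3. 357.143ms @ 1 + 178.571ms (1/2)
4. 535.714ms @ 3/2 + 178.571ms (1/2)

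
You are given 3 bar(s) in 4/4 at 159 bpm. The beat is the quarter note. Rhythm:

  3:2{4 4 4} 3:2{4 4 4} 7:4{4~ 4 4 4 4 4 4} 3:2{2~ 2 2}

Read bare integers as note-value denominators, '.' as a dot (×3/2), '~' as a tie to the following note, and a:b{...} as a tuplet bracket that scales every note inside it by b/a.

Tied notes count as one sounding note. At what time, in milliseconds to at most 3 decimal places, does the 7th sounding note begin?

note 7 onset = 4b = 1509.434ms

1. 0.0ms @ 0 + 251.572ms (2/3)
2. 251.572ms @ 2/3 + 251.572ms (2/3)
3. 503.145ms @ 4/3 + 251.572ms (2/3)
4. 754.717ms @ 2 + 251.572ms (2/3)
5. 1006.289ms @ 8/3 + 251.572ms (2/3)
6. 1257.862ms @ 10/3 + 251.572ms (2/3)
7. 1509.434ms @ 4 + 431.267ms (8/7)
8. 1940.701ms @ 36/7 + 215.633ms (4/7)
9. 2156.334ms @ 40/7 + 215.633ms (4/7)
10. 2371.968ms @ 44/7 + 215.633ms (4/7)
11. 2587.601ms @ 48/7 + 215.633ms (4/7)
12. 2803.235ms @ 52/7 + 215.633ms (4/7)
13. 3018.868ms @ 8 + 1006.289ms (8/3)
14. 4025.157ms @ 32/3 + 503.145ms (4/3)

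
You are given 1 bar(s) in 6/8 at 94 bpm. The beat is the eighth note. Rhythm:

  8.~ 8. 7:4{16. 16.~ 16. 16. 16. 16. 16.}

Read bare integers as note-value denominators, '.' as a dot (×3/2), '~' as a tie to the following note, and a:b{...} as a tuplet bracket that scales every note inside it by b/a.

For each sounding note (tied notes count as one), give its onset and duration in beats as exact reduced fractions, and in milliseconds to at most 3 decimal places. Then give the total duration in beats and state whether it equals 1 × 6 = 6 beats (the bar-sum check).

1) 0.0ms=0b +1914.894ms=3b
2) 1914.894ms=3b +273.556ms=3/7b
3) 2188.45ms=24/7b +547.112ms=6/7b
4) 2735.562ms=30/7b +273.556ms=3/7b
5) 3009.119ms=33/7b +273.556ms=3/7b
6) 3282.675ms=36/7b +273.556ms=3/7b
7) 3556.231ms=39/7b +273.556ms=3/7b
Σ=6b of 6 (94bpm 6/8) — PASS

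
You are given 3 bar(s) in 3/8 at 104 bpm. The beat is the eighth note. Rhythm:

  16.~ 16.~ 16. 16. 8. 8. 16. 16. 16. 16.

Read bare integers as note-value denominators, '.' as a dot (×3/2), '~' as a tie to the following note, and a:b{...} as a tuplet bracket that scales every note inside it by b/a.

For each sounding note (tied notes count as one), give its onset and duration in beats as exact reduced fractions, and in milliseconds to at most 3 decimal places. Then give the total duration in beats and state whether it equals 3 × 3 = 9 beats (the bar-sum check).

1) 0.0ms=0b +1298.077ms=9/4b
2) 1298.077ms=9/4b +432.692ms=3/4b
3) 1730.769ms=3b +865.385ms=3/2b
4) 2596.154ms=9/2b +865.385ms=3/2b
5) 3461.538ms=6b +432.692ms=3/4b
6) 3894.231ms=27/4b +432.692ms=3/4b
7) 4326.923ms=15/2b +432.692ms=3/4b
8) 4759.615ms=33/4b +432.692ms=3/4b
Σ=9b of 9 (104bpm 3/8) — PASS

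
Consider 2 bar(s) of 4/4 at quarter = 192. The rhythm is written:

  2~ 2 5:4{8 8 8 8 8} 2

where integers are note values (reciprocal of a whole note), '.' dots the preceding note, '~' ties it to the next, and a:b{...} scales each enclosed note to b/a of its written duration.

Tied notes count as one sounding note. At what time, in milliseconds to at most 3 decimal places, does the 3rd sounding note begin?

note 3 onset = 22/5b = 1375.0ms

1. 0.0ms @ 0 + 1250.0ms (4)
2. 1250.0ms @ 4 + 125.0ms (2/5)
3. 1375.0ms @ 22/5 + 125.0ms (2/5)
4. 1500.0ms @ 24/5 + 125.0ms (2/5)
5. 1625.0ms @ 26/5 + 125.0ms (2/5)
6. 1750.0ms @ 28/5 + 125.0ms (2/5)
7. 1875.0ms @ 6 + 625.0ms (2)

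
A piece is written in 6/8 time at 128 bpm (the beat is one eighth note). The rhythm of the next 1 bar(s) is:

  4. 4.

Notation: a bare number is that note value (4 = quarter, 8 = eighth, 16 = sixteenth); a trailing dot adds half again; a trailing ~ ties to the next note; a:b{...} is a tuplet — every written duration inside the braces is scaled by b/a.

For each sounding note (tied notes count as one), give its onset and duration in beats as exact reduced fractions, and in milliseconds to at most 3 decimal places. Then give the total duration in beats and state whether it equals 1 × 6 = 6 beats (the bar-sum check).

1) 0.0ms=0b +1406.25ms=3b
2) 1406.25ms=3b +1406.25ms=3b
Σ=6b of 6 (128bpm 6/8) — PASS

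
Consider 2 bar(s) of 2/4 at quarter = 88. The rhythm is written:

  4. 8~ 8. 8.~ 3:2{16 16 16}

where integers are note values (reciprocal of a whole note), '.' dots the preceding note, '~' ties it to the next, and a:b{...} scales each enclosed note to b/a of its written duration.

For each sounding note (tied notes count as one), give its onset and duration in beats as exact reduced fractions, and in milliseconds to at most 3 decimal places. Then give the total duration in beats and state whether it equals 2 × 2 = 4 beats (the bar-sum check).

1) 0.0ms=0b +1022.727ms=3/2b
2) 1022.727ms=3/2b +852.273ms=5/4b
3) 1875.0ms=11/4b +625.0ms=11/12b
4) 2500.0ms=11/3b +113.636ms=1/6b
5) 2613.636ms=23/6b +113.636ms=1/6b
Σ=4b of 4 (88bpm 2/4) — PASS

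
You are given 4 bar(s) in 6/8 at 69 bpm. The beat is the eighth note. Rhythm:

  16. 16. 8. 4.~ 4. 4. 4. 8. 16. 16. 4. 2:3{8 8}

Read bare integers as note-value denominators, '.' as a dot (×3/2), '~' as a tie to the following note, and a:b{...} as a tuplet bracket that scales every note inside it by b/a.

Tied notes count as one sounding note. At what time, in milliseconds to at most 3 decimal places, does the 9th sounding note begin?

note 9 onset = 69/4b = 15000.0ms

1. 0.0ms @ 0 + 652.174ms (3/4)
2. 652.174ms @ 3/4 + 652.174ms (3/4)
3. 1304.348ms @ 3/2 + 1304.348ms (3/2)
4. 2608.696ms @ 3 + 5217.391ms (6)
5. 7826.087ms @ 9 + 2608.696ms (3)
6. 10434.783ms @ 12 + 2608.696ms (3)
7. 13043.478ms @ 15 + 1304.348ms (3/2)
8. 14347.826ms @ 33/2 + 652.174ms (3/4)
9. 15000.0ms @ 69/4 + 652.174ms (3/4)
10. 15652.174ms @ 18 + 2608.696ms (3)
11. 18260.87ms @ 21 + 1304.348ms (3/2)
12. 19565.217ms @ 45/2 + 1304.348ms (3/2)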